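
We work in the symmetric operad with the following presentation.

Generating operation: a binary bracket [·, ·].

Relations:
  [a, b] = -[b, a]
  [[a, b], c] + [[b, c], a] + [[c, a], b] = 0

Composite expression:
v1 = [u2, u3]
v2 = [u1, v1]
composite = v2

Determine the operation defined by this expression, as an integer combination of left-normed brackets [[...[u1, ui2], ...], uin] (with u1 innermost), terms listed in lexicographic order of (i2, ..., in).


A multilinear Lie element is pinned by u1-initial words (u1 innermost).
Composite bracket: [u1, [u2, u3]]
Expanding via [a, b] = ab - ba: 4 signed words (2^2 = 4).
Words beginning with u1 determine it all:
  word u1u2u3 has sign +1, contributing +[[u1, u2], u3]
  word u1u3u2 has sign -1, contributing -[[u1, u3], u2]

[[u1, u2], u3] - [[u1, u3], u2]


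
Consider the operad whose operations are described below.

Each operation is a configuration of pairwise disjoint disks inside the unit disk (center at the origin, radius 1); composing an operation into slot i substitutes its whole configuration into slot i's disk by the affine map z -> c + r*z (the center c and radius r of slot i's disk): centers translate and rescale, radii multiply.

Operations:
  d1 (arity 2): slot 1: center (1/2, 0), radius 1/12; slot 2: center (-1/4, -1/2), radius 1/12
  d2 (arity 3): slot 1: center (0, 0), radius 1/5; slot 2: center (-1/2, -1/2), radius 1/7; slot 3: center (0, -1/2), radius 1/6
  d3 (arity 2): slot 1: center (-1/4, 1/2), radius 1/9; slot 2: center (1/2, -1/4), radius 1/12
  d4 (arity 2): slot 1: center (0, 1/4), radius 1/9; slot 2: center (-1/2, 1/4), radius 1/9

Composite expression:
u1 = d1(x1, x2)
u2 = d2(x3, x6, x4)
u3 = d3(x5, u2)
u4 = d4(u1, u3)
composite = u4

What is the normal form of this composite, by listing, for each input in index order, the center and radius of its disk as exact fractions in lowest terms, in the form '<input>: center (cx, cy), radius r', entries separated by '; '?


x1: center (1/18, 1/4), radius 1/108; x2: center (-1/36, 7/36), radius 1/108; x3: center (-4/9, 2/9), radius 1/540; x4: center (-4/9, 47/216), radius 1/648; x5: center (-19/36, 11/36), radius 1/81; x6: center (-97/216, 47/216), radius 1/756

Affine substitution under d4: radii multiply and x-centers shift.
input x1: applying the 2 nested substitutions gives center (1/18, 1/4), radius 1/108
input x2: applying the 2 nested substitutions gives center (-1/36, 7/36), radius 1/108
input x5: applying the 2 nested substitutions gives center (-19/36, 11/36), radius 1/81
input x3: applying the 3 nested substitutions gives center (-4/9, 2/9), radius 1/540
input x6: applying the 3 nested substitutions gives center (-97/216, 47/216), radius 1/756
input x4: applying the 3 nested substitutions gives center (-4/9, 47/216), radius 1/648


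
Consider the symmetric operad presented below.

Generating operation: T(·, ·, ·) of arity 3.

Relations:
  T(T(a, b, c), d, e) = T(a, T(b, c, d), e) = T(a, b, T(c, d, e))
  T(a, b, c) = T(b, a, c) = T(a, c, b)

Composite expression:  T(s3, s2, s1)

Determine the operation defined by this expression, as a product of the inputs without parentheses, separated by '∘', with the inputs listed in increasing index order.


s1 ∘ s2 ∘ s3

Shape and order are irrelevant to T; the s-input set decides.
T(s3, s2, s1) spells out as s3 ∘ s2 ∘ s1
putting the inputs in ascending order: s1 ∘ s2 ∘ s3


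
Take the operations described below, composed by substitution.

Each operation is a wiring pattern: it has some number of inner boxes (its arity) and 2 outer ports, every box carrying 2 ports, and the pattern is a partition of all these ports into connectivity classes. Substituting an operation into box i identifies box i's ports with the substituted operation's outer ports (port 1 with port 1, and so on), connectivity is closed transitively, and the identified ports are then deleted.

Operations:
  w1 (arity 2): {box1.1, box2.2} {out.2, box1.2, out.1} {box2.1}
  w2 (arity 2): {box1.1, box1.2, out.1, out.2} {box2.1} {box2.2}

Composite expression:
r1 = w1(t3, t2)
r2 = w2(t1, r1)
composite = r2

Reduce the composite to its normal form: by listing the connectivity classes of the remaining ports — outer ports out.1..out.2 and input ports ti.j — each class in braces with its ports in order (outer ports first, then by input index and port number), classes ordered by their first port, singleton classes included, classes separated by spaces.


Treat the ports identified at w2 as solder joints: merge, then drop.
stage w1: inputs (t3, t2), connectivity {out.1, out.2, t3.2} {t2.1} {t2.2, t3.1}, out.j its boundary
stage w2: inputs (t1, t3, t2), connectivity {out.1, out.2, t1.1, t1.2} {t2.1} {t2.2, t3.1} {t3.2}, out.j its boundary

{out.1, out.2, t1.1, t1.2} {t2.1} {t2.2, t3.1} {t3.2}


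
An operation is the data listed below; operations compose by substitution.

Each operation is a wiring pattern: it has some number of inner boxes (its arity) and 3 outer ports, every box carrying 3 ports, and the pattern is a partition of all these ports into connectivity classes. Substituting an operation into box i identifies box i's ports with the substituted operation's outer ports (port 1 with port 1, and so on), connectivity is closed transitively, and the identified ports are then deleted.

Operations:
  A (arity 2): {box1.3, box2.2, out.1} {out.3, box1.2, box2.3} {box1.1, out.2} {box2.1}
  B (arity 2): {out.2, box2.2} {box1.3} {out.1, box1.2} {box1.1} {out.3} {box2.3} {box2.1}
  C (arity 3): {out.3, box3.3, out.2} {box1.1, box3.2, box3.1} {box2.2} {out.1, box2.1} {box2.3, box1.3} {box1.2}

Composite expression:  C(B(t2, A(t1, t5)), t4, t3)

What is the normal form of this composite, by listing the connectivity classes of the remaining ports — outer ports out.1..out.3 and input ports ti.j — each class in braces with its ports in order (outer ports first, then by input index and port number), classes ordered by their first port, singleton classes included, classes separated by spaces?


Two ports join when wires chain via C-identified ports.
composing A on (t1, t5), with out.j its own outer ports: {out.1, t1.3, t5.2} {out.2, t1.1} {out.3, t1.2, t5.3} {t5.1}
composing B on (t2, t1, t5), with out.j its own outer ports: {out.1, t2.2} {out.2, t1.1} {out.3} {t1.2, t5.3} {t1.3, t5.2} {t2.1} {t2.3} {t5.1}
composing C on (t2, t1, t5, t4, t3), with out.j its own outer ports: {out.1, t4.1} {out.2, out.3, t3.3} {t1.1} {t1.2, t5.3} {t1.3, t5.2} {t2.1} {t2.2, t3.1, t3.2} {t2.3} {t4.2} {t4.3} {t5.1}

{out.1, t4.1} {out.2, out.3, t3.3} {t1.1} {t1.2, t5.3} {t1.3, t5.2} {t2.1} {t2.2, t3.1, t3.2} {t2.3} {t4.2} {t4.3} {t5.1}


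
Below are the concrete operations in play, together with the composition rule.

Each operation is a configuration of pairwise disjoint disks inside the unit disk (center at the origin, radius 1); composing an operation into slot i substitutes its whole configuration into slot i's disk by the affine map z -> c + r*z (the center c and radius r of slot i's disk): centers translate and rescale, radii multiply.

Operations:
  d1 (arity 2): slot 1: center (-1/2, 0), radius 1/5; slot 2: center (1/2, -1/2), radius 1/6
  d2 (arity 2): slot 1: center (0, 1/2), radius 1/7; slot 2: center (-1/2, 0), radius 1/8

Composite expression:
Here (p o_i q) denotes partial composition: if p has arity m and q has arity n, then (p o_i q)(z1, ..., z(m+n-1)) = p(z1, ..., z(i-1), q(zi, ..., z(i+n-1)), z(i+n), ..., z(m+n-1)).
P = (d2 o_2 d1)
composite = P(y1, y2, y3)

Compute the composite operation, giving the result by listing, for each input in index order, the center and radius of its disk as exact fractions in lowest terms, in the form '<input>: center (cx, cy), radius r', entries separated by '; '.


y1: center (0, 1/2), radius 1/7; y2: center (-9/16, 0), radius 1/40; y3: center (-7/16, -1/16), radius 1/48

Below d2, radii multiply path by path; the y-disk centers shift.
input y1: applying the 1 nested substitution gives center (0, 1/2), radius 1/7
input y2: applying the 2 nested substitutions gives center (-9/16, 0), radius 1/40
input y3: applying the 2 nested substitutions gives center (-7/16, -1/16), radius 1/48


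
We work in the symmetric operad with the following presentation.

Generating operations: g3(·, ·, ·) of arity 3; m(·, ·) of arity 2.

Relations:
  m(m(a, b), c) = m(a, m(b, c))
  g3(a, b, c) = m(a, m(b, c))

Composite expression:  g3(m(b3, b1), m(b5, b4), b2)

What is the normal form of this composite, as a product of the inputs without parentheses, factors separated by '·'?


b3 · b1 · b5 · b4 · b2

All parenthesizations of g3 agree; list the b-inputs left to right.
m(b3, b1) spells out as b3 · b1
m(b5, b4) spells out as b5 · b4
g3(m(b3, b1), m(b5, b4), b2) spells out as b3 · b1 · b5 · b4 · b2


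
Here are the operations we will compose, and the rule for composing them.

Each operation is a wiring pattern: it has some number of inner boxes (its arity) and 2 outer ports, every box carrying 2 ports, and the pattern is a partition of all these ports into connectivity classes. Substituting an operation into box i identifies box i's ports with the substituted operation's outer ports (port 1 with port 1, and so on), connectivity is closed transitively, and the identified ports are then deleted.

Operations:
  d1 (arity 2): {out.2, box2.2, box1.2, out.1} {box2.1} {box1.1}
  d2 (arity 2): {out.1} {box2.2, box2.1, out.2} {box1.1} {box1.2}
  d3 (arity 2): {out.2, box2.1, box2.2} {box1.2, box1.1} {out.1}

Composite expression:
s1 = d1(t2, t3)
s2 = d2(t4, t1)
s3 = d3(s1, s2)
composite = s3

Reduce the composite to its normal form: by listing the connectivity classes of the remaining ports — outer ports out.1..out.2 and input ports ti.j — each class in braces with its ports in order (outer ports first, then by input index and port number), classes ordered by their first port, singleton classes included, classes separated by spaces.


{out.1} {out.2, t1.1, t1.2} {t2.1} {t2.2, t3.2} {t3.1} {t4.1} {t4.2}

Substituting into d3 glues patterns; closure does the rest.
after d1, the pattern on (t2, t3) reads {out.1, out.2, t2.2, t3.2} {t2.1} {t3.1} (out.j = its outer ports)
after d2, the pattern on (t4, t1) reads {out.1} {out.2, t1.1, t1.2} {t4.1} {t4.2} (out.j = its outer ports)
after d3, the pattern on (t2, t3, t4, t1) reads {out.1} {out.2, t1.1, t1.2} {t2.1} {t2.2, t3.2} {t3.1} {t4.1} {t4.2} (out.j = its outer ports)


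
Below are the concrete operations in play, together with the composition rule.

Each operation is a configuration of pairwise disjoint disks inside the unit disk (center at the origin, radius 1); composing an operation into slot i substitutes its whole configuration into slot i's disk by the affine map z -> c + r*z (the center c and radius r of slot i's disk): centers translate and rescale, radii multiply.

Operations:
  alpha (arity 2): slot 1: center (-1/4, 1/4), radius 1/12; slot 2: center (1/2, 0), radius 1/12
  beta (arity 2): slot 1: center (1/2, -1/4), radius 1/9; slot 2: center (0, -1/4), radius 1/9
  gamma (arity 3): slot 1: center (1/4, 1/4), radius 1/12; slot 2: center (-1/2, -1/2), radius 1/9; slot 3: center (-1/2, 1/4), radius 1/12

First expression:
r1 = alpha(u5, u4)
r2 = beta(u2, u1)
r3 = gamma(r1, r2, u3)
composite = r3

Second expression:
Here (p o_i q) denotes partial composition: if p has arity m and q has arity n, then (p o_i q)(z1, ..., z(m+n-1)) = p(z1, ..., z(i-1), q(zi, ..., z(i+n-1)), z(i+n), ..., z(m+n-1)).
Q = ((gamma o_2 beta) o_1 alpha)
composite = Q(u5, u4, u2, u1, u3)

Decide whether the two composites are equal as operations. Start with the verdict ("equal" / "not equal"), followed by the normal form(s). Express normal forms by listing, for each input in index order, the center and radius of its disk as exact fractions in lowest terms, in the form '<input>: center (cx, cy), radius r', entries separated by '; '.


Normal form of the first expression: u1: center (-1/2, -19/36), radius 1/81; u2: center (-4/9, -19/36), radius 1/81; u3: center (-1/2, 1/4), radius 1/12; u4: center (7/24, 1/4), radius 1/144; u5: center (11/48, 13/48), radius 1/144
Normal form of the second expression: u1: center (-1/2, -19/36), radius 1/81; u2: center (-4/9, -19/36), radius 1/81; u3: center (-1/2, 1/4), radius 1/12; u4: center (7/24, 1/4), radius 1/144; u5: center (11/48, 13/48), radius 1/144
One common form — equal.

equal: each reduces to u1: center (-1/2, -19/36), radius 1/81; u2: center (-4/9, -19/36), radius 1/81; u3: center (-1/2, 1/4), radius 1/12; u4: center (7/24, 1/4), radius 1/144; u5: center (11/48, 13/48), radius 1/144


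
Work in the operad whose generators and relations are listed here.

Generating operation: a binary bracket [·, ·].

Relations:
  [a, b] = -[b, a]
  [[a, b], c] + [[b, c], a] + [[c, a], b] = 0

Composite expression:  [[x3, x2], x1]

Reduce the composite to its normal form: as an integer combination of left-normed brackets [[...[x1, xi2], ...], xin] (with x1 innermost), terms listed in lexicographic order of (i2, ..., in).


[[x1, x2], x3] - [[x1, x3], x2]

Expand each bracket as ab - ba; the x1-initial words give the coefficients.
Composite bracket: [[x3, x2], x1]
Applying ab - ba throughout gives 4 signed words (2^2 = 4).
Words beginning with x1 determine it all:
  from x1x2x3, sign +1: term +[[x1, x2], x3]
  from x1x3x2, sign -1: term -[[x1, x3], x2]


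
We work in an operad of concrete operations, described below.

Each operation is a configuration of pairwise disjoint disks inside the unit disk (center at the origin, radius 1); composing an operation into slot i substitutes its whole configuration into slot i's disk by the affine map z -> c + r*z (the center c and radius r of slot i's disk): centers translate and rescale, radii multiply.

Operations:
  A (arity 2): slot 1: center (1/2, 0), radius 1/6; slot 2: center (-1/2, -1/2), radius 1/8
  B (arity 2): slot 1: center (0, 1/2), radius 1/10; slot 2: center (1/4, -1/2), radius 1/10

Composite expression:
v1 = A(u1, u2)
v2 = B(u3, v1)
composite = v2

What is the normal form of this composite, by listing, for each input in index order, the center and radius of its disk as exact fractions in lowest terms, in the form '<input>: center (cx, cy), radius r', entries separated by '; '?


u1: center (3/10, -1/2), radius 1/60; u2: center (1/5, -11/20), radius 1/80; u3: center (0, 1/2), radius 1/10

Follow each u-input down from B: c' goes to c + r*c', radius to r*r'.
u3: after 1 affine step, its disk has center (0, 1/2), radius 1/10
u1: after 2 affine steps, its disk has center (3/10, -1/2), radius 1/60
u2: after 2 affine steps, its disk has center (1/5, -11/20), radius 1/80


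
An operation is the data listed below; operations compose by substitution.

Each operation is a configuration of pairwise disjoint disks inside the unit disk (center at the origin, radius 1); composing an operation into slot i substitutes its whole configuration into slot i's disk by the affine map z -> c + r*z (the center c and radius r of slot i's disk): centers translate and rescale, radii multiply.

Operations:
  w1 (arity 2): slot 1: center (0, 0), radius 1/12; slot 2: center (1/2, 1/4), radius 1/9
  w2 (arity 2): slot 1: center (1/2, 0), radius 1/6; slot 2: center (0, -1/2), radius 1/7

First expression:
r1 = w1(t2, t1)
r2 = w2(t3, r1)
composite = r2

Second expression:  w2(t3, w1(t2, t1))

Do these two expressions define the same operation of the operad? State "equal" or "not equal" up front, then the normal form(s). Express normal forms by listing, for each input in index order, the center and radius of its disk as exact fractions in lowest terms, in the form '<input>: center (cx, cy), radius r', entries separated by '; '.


equal; both compose to t1: center (1/14, -13/28), radius 1/63; t2: center (0, -1/2), radius 1/84; t3: center (1/2, 0), radius 1/6

The first expression reduces to t1: center (1/14, -13/28), radius 1/63; t2: center (0, -1/2), radius 1/84; t3: center (1/2, 0), radius 1/6
The second expression reduces to t1: center (1/14, -13/28), radius 1/63; t2: center (0, -1/2), radius 1/84; t3: center (1/2, 0), radius 1/6
The normal forms match — equal.


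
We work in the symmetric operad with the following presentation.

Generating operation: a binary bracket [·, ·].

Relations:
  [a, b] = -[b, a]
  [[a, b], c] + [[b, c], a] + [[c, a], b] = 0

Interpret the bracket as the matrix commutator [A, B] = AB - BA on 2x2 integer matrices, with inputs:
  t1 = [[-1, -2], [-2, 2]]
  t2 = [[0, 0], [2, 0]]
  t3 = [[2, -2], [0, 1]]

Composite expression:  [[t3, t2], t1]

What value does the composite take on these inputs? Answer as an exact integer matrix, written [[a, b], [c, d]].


[[-4, 16], [-10, 4]]

[t3, t2] = [[-4, 0], [-2, 4]]
[[t3, t2], t1] = [[-4, 16], [-10, 4]]


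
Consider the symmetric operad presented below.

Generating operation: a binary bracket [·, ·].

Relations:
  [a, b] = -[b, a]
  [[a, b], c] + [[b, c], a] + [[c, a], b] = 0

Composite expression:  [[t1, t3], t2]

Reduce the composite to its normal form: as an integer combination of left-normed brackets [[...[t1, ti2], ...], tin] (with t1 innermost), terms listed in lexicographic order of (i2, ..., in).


[[t1, t3], t2]

In the tensor algebra, words opening t1 carry the t1-anchored form.
Composite bracket: [[t1, t3], t2]
Applying ab - ba throughout gives 4 signed words (2^2 = 4).
Only words starting with t1 matter:
  sign of t1t3t2 is +1, so it contributes +[[t1, t3], t2]


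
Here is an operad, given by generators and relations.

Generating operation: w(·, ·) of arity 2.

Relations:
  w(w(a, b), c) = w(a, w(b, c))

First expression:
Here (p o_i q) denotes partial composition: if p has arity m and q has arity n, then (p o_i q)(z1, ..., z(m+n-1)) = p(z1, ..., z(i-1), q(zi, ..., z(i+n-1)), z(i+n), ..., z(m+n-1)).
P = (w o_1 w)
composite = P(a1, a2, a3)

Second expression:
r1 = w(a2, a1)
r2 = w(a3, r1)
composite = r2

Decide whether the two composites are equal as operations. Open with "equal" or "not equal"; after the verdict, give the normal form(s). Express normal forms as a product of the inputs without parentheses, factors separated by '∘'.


not equal; first: a1 ∘ a2 ∘ a3; second: a3 ∘ a2 ∘ a1

The first expression reduces to a1 ∘ a2 ∘ a3
The second expression reduces to a3 ∘ a2 ∘ a1
The forms do not match — not equal.


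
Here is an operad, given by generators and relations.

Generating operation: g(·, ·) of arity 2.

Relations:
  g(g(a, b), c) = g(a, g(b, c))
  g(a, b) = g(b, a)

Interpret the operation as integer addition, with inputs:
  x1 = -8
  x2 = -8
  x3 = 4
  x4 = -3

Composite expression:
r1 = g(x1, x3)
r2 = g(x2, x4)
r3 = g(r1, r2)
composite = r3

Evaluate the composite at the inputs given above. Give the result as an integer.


-15

g(x1, x3) = -4
g(x2, x4) = -11
g(g(x1, x3), g(x2, x4)) = -15


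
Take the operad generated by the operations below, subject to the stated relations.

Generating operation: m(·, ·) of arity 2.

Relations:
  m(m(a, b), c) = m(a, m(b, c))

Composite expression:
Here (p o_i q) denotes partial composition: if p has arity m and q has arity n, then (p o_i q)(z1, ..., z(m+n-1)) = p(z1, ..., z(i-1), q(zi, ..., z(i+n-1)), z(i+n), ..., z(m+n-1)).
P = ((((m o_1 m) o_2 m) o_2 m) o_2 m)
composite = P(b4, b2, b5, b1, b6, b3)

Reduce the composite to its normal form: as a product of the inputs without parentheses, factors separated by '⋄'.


b4 ⋄ b2 ⋄ b5 ⋄ b1 ⋄ b6 ⋄ b3

Key point: m is associative — brackets drop, the b-order remains.
m(b2, b5) collapses to b2 ⋄ b5
m(m(b2, b5), b1) collapses to b2 ⋄ b5 ⋄ b1
m(m(m(b2, b5), b1), b6) collapses to b2 ⋄ b5 ⋄ b1 ⋄ b6
m(b4, m(m(m(b2, b5), b1), b6)) collapses to b4 ⋄ b2 ⋄ b5 ⋄ b1 ⋄ b6
m(m(b4, m(m(m(b2, b5), b1), b6)), b3) collapses to b4 ⋄ b2 ⋄ b5 ⋄ b1 ⋄ b6 ⋄ b3


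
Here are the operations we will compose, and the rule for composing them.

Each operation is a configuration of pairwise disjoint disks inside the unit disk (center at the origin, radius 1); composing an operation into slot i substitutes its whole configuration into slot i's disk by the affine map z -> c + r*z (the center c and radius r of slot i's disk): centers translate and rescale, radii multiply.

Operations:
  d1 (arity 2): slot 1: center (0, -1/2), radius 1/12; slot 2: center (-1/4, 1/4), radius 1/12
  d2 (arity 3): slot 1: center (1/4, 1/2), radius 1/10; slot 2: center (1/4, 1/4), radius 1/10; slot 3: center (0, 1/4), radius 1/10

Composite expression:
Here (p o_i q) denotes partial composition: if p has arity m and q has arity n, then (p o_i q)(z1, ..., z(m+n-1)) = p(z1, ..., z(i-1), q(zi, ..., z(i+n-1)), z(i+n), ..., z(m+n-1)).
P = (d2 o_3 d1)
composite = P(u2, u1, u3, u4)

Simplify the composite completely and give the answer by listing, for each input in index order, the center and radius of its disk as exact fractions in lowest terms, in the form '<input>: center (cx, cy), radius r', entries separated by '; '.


Each u-disk chains the slot maps above it in d2; radii multiply.
input u2: applying the 1 nested substitution gives center (1/4, 1/2), radius 1/10
input u1: applying the 1 nested substitution gives center (1/4, 1/4), radius 1/10
input u3: applying the 2 nested substitutions gives center (0, 1/5), radius 1/120
input u4: applying the 2 nested substitutions gives center (-1/40, 11/40), radius 1/120

u1: center (1/4, 1/4), radius 1/10; u2: center (1/4, 1/2), radius 1/10; u3: center (0, 1/5), radius 1/120; u4: center (-1/40, 11/40), radius 1/120


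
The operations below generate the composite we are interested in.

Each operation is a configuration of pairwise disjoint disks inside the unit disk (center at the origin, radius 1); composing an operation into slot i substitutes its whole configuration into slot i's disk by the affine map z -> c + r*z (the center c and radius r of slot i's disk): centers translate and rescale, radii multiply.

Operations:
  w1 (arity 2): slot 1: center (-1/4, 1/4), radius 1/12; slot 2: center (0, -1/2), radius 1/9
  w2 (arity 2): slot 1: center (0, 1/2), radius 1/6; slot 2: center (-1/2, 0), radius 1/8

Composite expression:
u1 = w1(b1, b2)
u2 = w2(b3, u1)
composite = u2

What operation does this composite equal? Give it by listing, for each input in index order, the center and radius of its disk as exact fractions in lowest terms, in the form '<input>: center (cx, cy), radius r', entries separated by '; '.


Nesting under w2 composes maps z -> c + r*z down each b-path.
input b3: applying the 1 nested substitution gives center (0, 1/2), radius 1/6
input b1: applying the 2 nested substitutions gives center (-17/32, 1/32), radius 1/96
input b2: applying the 2 nested substitutions gives center (-1/2, -1/16), radius 1/72

b1: center (-17/32, 1/32), radius 1/96; b2: center (-1/2, -1/16), radius 1/72; b3: center (0, 1/2), radius 1/6


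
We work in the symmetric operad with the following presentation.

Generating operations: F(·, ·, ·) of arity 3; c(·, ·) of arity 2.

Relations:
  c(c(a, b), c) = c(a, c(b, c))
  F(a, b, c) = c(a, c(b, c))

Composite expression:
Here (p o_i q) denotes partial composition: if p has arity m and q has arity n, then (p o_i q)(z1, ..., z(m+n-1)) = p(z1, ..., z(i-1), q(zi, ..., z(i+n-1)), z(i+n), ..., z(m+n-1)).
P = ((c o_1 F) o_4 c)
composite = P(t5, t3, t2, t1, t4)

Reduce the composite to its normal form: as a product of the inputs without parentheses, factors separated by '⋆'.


t5 ⋆ t3 ⋆ t2 ⋆ t1 ⋆ t4

The c-tree's shape is irrelevant; the t-reading-order decides.
F(t5, t3, t2) reduces to t5 ⋆ t3 ⋆ t2
c(t1, t4) reduces to t1 ⋆ t4
c(F(t5, t3, t2), c(t1, t4)) reduces to t5 ⋆ t3 ⋆ t2 ⋆ t1 ⋆ t4


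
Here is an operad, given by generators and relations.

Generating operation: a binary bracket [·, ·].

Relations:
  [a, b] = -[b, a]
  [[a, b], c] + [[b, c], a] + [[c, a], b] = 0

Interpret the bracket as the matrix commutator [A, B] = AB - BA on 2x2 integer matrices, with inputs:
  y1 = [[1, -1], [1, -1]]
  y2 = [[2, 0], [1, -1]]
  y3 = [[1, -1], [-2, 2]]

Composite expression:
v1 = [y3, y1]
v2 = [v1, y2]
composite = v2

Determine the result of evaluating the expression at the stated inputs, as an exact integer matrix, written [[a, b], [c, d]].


[[3, -9], [-3, -3]]


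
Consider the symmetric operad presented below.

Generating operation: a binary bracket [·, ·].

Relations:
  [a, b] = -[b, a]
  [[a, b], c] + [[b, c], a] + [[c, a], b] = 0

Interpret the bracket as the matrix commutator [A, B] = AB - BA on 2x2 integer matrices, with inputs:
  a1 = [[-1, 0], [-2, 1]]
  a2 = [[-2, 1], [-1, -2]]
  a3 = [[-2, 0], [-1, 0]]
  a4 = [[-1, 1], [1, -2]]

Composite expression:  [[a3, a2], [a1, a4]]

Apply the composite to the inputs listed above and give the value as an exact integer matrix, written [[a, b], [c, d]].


[[-4, 4], [-8, 4]]

[a3, a2] = [[1, -2], [-2, -1]]
[a1, a4] = [[2, -2], [0, -2]]
[[a3, a2], [a1, a4]] = [[-4, 4], [-8, 4]]


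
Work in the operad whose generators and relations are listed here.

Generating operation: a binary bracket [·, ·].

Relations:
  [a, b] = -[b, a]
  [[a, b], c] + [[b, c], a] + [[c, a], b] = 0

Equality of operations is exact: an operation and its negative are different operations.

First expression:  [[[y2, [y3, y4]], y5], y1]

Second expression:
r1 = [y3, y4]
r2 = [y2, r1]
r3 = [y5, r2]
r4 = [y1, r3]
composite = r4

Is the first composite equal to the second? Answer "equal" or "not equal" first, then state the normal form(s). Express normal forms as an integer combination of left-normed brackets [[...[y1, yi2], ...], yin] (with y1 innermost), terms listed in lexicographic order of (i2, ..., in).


In normal form, the first expression is -[[[[y1, y2], y3], y4], y5] + [[[[y1, y2], y4], y3], y5] + [[[[y1, y3], y4], y2], y5] - [[[[y1, y4], y3], y2], y5] + [[[[y1, y5], y2], y3], y4] - [[[[y1, y5], y2], y4], y3] - [[[[y1, y5], y3], y4], y2] + [[[[y1, y5], y4], y3], y2]
In normal form, the second expression is -[[[[y1, y2], y3], y4], y5] + [[[[y1, y2], y4], y3], y5] + [[[[y1, y3], y4], y2], y5] - [[[[y1, y4], y3], y2], y5] + [[[[y1, y5], y2], y3], y4] - [[[[y1, y5], y2], y4], y3] - [[[[y1, y5], y3], y4], y2] + [[[[y1, y5], y4], y3], y2]
Identical normal forms: equal.

equal; the common form is -[[[[y1, y2], y3], y4], y5] + [[[[y1, y2], y4], y3], y5] + [[[[y1, y3], y4], y2], y5] - [[[[y1, y4], y3], y2], y5] + [[[[y1, y5], y2], y3], y4] - [[[[y1, y5], y2], y4], y3] - [[[[y1, y5], y3], y4], y2] + [[[[y1, y5], y4], y3], y2]


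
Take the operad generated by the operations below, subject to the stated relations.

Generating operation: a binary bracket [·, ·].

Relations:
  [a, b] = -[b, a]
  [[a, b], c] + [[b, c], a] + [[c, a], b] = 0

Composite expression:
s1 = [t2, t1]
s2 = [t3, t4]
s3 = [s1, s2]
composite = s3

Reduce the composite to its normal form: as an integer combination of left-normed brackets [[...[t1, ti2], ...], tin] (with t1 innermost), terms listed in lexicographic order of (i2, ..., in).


-[[[t1, t2], t3], t4] + [[[t1, t2], t4], t3]

Antisymmetry and Jacobi reduce to t1-anchored left-normed brackets.
Composite bracket: [[t2, t1], [t3, t4]]
Under [a, b] = ab - ba we get 8 signed associative words (2^3 = 8).
The t1-initial words carry the normal form:
  word t1t2t3t4 has sign -1, contributing -[[[t1, t2], t3], t4]
  word t1t2t4t3 has sign +1, contributing +[[[t1, t2], t4], t3]


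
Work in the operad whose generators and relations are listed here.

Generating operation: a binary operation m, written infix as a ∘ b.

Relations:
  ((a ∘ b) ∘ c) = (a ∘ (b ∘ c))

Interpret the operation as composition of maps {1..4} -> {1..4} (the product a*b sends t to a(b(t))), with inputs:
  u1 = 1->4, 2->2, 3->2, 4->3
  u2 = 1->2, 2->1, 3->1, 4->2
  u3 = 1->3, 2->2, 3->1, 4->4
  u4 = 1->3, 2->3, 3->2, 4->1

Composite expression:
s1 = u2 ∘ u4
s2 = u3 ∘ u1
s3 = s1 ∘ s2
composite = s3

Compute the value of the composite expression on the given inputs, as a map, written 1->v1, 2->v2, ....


(u2 ∘ u4) = 1->1, 2->1, 3->1, 4->2
(u3 ∘ u1) = 1->4, 2->2, 3->2, 4->1
((u2 ∘ u4) ∘ (u3 ∘ u1)) = 1->2, 2->1, 3->1, 4->1

1->2, 2->1, 3->1, 4->1


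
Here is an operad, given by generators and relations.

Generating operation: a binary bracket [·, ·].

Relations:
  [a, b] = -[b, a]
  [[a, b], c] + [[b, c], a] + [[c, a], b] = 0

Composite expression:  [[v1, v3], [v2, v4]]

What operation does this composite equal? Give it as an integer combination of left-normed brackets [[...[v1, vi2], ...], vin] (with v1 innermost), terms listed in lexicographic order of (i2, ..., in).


[[[v1, v3], v2], v4] - [[[v1, v3], v4], v2]

Skip Jacobi rewriting: expand, keep v1-initial words, read off terms.
Composite bracket: [[v1, v3], [v2, v4]]
Each bracket splits as ab - ba, giving 8 signed words (2^3 = 8).
The v1-initial words carry the normal form:
  sign of v1v3v2v4 is +1, so it contributes +[[[v1, v3], v2], v4]
  sign of v1v3v4v2 is -1, so it contributes -[[[v1, v3], v4], v2]


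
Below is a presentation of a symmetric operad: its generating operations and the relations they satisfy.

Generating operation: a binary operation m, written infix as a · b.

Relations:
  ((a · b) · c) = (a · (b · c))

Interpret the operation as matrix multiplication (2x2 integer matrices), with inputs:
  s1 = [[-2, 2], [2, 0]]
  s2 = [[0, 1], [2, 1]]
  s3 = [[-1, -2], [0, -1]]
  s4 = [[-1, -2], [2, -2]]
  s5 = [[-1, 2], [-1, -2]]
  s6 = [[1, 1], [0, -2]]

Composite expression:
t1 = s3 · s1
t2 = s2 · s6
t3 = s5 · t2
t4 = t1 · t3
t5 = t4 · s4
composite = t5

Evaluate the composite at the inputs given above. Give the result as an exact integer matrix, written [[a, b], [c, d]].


[[-16, 16], [0, 24]]


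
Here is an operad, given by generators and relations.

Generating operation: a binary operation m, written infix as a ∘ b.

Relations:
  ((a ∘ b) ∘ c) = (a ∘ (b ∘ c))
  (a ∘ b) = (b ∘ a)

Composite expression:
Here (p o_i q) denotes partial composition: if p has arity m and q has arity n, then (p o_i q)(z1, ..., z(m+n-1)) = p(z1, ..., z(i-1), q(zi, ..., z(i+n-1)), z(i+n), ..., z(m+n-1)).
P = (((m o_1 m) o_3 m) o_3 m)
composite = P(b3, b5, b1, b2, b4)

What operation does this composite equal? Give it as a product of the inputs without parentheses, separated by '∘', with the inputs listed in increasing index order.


Both nesting and order wash out for m; what remains is which b's occur.
(b3 ∘ b5) collapses to b3 ∘ b5
(b1 ∘ b2) collapses to b1 ∘ b2
((b1 ∘ b2) ∘ b4) collapses to b1 ∘ b2 ∘ b4
((b3 ∘ b5) ∘ ((b1 ∘ b2) ∘ b4)) collapses to b3 ∘ b5 ∘ b1 ∘ b2 ∘ b4
commutativity sorts the factors: b1 ∘ b2 ∘ b3 ∘ b4 ∘ b5

b1 ∘ b2 ∘ b3 ∘ b4 ∘ b5


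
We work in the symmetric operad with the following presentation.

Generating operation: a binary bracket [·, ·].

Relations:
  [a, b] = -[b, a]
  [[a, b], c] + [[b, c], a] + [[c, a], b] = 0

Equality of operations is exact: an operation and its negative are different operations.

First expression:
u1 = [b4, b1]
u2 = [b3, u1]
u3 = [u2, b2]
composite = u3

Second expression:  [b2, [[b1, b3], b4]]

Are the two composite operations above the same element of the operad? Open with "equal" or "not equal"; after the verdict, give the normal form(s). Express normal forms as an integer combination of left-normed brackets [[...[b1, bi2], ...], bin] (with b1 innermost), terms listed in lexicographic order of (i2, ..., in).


The first expression, normalized: [[[b1, b4], b3], b2]
The second expression, normalized: -[[[b1, b3], b4], b2]
No match — not equal.

not equal; the first gives [[[b1, b4], b3], b2] and the second -[[[b1, b3], b4], b2]


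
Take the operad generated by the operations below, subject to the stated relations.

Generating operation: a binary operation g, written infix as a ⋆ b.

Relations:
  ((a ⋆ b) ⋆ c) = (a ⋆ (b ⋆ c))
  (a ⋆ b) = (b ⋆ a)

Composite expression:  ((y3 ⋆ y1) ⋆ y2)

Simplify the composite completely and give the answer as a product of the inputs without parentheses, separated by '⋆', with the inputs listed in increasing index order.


Reordering under g is free, so list the y-inputs canonically.
(y3 ⋆ y1) reduces to y3 ⋆ y1
((y3 ⋆ y1) ⋆ y2) reduces to y3 ⋆ y1 ⋆ y2
reordering the factors by index: y1 ⋆ y2 ⋆ y3

y1 ⋆ y2 ⋆ y3


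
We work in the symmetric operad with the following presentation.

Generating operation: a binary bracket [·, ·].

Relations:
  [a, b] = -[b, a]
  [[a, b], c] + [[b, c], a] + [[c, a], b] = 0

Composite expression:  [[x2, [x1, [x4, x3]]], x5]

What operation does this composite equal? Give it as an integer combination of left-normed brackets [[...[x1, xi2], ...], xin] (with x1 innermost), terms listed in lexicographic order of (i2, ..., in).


[[[[x1, x3], x4], x2], x5] - [[[[x1, x4], x3], x2], x5]


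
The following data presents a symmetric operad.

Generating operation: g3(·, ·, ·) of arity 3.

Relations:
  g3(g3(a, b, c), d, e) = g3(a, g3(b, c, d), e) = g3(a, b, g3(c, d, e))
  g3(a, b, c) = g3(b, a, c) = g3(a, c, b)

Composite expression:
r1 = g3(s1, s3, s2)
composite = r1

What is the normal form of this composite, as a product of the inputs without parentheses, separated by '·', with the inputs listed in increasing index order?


Both nesting and order wash out for g3; what remains is which s's occur.
g3(s1, s3, s2) reduces to s1 · s3 · s2
putting the inputs in ascending order: s1 · s2 · s3

s1 · s2 · s3


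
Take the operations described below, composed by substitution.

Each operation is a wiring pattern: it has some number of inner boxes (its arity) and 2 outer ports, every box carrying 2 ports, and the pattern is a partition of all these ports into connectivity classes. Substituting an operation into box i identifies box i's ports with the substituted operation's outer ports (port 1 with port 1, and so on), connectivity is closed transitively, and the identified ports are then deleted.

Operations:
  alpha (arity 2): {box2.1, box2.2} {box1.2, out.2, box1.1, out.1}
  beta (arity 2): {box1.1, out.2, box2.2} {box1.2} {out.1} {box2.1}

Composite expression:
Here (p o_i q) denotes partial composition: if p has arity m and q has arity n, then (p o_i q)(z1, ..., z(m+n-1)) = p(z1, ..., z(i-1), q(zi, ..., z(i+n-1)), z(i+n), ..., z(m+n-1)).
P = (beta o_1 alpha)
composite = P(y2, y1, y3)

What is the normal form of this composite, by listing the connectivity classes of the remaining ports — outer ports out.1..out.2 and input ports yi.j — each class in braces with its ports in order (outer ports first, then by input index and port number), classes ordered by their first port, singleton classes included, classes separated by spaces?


After gluing at beta, chains via deleted ports link the y-ports.
after alpha, the pattern on (y2, y1) reads {out.1, out.2, y2.1, y2.2} {y1.1, y1.2} (out.j = its outer ports)
after beta, the pattern on (y2, y1, y3) reads {out.1} {out.2, y2.1, y2.2, y3.2} {y1.1, y1.2} {y3.1} (out.j = its outer ports)

{out.1} {out.2, y2.1, y2.2, y3.2} {y1.1, y1.2} {y3.1}


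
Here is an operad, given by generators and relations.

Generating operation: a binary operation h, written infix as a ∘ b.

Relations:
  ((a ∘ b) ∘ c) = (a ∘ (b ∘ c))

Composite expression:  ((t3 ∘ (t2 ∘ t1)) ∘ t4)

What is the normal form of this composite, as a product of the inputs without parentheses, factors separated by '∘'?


t3 ∘ t2 ∘ t1 ∘ t4

Under associativity of h, the answer is the t's in reading order.
(t2 ∘ t1) spells out as t2 ∘ t1
(t3 ∘ (t2 ∘ t1)) spells out as t3 ∘ t2 ∘ t1
((t3 ∘ (t2 ∘ t1)) ∘ t4) spells out as t3 ∘ t2 ∘ t1 ∘ t4


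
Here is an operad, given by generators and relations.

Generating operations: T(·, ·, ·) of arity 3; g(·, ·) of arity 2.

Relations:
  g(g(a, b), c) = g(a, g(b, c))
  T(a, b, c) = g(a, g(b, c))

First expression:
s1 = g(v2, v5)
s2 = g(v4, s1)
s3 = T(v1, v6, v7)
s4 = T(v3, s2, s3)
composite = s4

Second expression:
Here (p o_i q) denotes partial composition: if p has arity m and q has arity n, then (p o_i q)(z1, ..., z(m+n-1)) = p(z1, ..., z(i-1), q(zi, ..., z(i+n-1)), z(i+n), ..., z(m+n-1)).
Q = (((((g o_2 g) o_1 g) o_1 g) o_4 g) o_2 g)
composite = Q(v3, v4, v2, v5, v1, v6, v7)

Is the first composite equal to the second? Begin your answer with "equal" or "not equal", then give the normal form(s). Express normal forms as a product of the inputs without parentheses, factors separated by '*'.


equal: each reduces to v3 * v4 * v2 * v5 * v1 * v6 * v7


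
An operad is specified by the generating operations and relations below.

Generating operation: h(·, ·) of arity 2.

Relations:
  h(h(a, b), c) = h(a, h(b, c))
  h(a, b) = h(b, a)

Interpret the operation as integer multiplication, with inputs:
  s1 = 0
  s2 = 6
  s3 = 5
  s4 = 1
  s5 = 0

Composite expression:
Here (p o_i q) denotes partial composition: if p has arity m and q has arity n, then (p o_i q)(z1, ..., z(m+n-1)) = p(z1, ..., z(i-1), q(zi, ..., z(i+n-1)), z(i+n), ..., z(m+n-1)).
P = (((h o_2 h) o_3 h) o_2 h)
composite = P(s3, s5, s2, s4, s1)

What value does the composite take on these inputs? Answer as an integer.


0

h(s5, s2) = 0
h(s4, s1) = 0
h(h(s5, s2), h(s4, s1)) = 0
h(s3, h(h(s5, s2), h(s4, s1))) = 0


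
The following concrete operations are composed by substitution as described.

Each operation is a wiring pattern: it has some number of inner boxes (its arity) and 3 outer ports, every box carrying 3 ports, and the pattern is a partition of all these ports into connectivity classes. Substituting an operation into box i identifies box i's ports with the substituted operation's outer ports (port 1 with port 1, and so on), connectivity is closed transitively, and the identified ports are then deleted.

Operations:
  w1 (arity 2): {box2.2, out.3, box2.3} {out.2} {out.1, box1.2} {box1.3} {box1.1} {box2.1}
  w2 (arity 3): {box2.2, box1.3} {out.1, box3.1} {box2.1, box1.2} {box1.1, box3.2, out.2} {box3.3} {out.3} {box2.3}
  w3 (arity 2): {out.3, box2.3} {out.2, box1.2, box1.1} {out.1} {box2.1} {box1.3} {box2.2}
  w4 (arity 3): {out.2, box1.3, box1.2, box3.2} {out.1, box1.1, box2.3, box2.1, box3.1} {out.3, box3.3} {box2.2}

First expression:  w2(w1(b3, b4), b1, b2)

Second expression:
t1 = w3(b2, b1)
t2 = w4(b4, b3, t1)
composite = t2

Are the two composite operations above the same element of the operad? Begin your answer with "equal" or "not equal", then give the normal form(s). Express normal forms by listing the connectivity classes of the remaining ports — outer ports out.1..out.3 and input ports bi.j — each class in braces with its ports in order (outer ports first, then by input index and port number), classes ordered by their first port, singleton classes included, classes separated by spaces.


not equal: they reduce to {out.1, b2.1} {out.2, b2.2, b3.2} {out.3} {b1.1} {b1.2, b4.2, b4.3} {b1.3} {b2.3} {b3.1} {b3.3} {b4.1} and {out.1, b3.1, b3.3, b4.1} {out.2, b2.1, b2.2, b4.2, b4.3} {out.3, b1.3} {b1.1} {b1.2} {b2.3} {b3.2}

The first expression reduces to {out.1, b2.1} {out.2, b2.2, b3.2} {out.3} {b1.1} {b1.2, b4.2, b4.3} {b1.3} {b2.3} {b3.1} {b3.3} {b4.1}
The second expression reduces to {out.1, b3.1, b3.3, b4.1} {out.2, b2.1, b2.2, b4.2, b4.3} {out.3, b1.3} {b1.1} {b1.2} {b2.3} {b3.2}
Distinct normal forms: not equal.


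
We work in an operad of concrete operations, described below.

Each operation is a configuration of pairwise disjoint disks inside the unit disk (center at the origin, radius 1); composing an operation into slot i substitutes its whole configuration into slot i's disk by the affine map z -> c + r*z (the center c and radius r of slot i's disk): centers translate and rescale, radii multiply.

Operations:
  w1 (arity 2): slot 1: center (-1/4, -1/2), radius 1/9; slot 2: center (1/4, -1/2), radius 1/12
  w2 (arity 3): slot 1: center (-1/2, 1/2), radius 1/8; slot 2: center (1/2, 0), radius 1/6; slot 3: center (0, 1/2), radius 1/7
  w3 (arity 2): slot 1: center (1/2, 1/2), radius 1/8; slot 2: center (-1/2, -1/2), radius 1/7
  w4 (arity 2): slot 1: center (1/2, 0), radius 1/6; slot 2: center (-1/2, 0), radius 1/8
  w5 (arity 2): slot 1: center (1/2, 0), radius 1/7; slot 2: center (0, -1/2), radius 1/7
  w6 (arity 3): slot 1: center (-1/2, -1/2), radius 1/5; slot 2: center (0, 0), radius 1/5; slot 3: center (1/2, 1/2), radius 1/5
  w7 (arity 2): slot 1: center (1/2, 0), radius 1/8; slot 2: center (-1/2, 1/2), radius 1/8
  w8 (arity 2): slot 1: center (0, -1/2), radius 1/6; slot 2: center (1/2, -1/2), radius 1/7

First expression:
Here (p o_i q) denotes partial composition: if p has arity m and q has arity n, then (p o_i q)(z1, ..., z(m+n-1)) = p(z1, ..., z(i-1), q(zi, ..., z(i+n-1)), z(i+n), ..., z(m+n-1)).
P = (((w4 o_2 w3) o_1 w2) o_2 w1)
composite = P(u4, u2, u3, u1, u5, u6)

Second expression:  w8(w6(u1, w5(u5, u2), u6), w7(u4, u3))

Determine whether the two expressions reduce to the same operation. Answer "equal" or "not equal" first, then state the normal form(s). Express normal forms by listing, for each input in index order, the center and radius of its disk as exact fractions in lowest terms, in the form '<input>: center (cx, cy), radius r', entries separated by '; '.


not equal; first: u1: center (1/2, 1/12), radius 1/42; u2: center (83/144, -1/72), radius 1/324; u3: center (85/144, -1/72), radius 1/432; u4: center (5/12, 1/12), radius 1/48; u5: center (-7/16, 1/16), radius 1/64; u6: center (-9/16, -1/16), radius 1/56; second: u1: center (-1/12, -7/12), radius 1/30; u2: center (0, -31/60), radius 1/210; u3: center (3/7, -3/7), radius 1/56; u4: center (4/7, -1/2), radius 1/56; u5: center (1/60, -1/2), radius 1/210; u6: center (1/12, -5/12), radius 1/30
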